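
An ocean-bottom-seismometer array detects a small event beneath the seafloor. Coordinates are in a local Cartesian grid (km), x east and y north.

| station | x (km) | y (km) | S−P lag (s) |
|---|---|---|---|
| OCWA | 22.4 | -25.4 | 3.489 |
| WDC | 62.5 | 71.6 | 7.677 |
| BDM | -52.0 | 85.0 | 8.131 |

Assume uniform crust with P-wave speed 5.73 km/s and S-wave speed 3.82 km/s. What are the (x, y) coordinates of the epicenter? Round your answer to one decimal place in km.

Distance from S−P lag: d = Δt · v_P v_S / (v_P − v_S) = Δt · (5.73·3.82)/(5.73−3.82) ≈ 11.4600·Δt.
So d_OCWA = 39.98, d_WDC = 87.98, d_BDM = 93.18 km.
Circle about each station: (x − 22.4)² + (y + 25.4)² = 39.98²; (x − 62.5)² + (y − 71.6)² = 87.98²; (x + 52.0)² + (y − 85.0)² = 93.18².
Subtracting pairs of circle equations eliminates x²+y² and gives linear equations (the radical axes):
80.2 x + 194.0 y = 1743.81
-148.8 x + 220.8 y = 1697.97
Solving the 2×2 system: x ≈ 1.2, y ≈ 8.5 km.

1.2 km east, 8.5 km north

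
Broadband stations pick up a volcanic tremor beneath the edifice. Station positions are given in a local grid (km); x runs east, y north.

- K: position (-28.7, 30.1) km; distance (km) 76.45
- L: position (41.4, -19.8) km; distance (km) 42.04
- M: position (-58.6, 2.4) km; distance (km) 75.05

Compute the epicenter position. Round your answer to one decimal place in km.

x ≈ 4.0 km, y ≈ -39.0 km

Circle about each station: (x + 28.7)² + (y − 30.1)² = 76.45²; (x − 41.4)² + (y + 19.8)² = 42.04²; (x + 58.6)² + (y − 2.4)² = 75.05².
Subtracting pairs of circle equations eliminates x²+y² and gives linear equations (the radical axes):
140.2 x − 99.8 y = 4453.54
-59.8 x − 55.4 y = 1922.12
Solving the 2×2 system: x ≈ 4.0, y ≈ -39.0 km.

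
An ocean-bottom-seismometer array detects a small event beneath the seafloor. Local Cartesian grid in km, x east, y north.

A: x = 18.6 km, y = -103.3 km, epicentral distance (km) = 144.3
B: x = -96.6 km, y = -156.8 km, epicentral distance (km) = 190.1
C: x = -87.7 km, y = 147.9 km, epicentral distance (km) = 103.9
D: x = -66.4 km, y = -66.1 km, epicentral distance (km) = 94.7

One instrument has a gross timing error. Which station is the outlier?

C

Solve using three stations at a time. Using A, B, D (subtract circle equations pairwise → linear system) gives (x, y) ≈ (-45.1, 26.2).
Distances from that point to each station vs reported:
  A: calculated 144.3 vs reported 144.3 → residual 0.0 km
  B: calculated 190.1 vs reported 190.1 → residual 0.0 km
  C: calculated 128.9 vs reported 103.9 → residual 25.0 km
  D: calculated 94.7 vs reported 94.7 → residual 0.0 km
A, B, D are mutually consistent (residuals ≈ 0); C is off by 25.0 km.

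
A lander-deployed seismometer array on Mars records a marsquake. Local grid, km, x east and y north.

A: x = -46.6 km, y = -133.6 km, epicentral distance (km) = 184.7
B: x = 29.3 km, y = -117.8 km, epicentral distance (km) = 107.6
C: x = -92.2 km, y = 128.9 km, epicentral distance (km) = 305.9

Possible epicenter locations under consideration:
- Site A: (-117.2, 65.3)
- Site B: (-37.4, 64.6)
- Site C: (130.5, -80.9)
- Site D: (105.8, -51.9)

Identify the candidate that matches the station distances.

Site C

For each candidate, compare |candidate − station| to the reported distance:
Site A: residuals A 26.4, B 126.9, C 237.6 → max 237.6 km
Site B: residuals A 13.7, B 86.6, C 221.4 → max 221.4 km
Site C: residuals A 0.1, B 0.1, C 0.1 → max 0.1 km
Site D: residuals A 11.8, B 6.6, C 37.8 → max 37.8 km
Only Site C has all residuals ≈ 0.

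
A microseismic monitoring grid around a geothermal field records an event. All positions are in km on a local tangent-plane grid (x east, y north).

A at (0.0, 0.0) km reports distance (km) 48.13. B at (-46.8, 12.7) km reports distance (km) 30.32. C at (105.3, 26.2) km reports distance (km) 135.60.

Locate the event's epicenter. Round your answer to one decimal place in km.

(-29.8, 37.8)

Circle about each station: x² + y² = 48.13²; (x + 46.8)² + (y − 12.7)² = 30.32²; (x − 105.3)² + (y − 26.2)² = 135.60².
Subtracting the A equation from the B and C equations removes the quadratic terms:
-93.6 x + 25.4 y = 3748.72
210.6 x + 52.4 y = -4296.33
Solving the 2×2 system: x ≈ -29.8, y ≈ 37.8 km.
Check against A (with the unrounded x, y): √(x²+y²) = 48.11 ≈ 48.13 km. ✓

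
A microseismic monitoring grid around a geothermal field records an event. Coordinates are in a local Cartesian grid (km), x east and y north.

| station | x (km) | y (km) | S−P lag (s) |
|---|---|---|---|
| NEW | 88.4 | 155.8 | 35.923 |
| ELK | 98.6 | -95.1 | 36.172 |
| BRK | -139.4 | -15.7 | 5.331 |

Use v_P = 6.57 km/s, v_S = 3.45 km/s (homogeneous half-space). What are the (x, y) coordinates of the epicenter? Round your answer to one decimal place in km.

Distance from S−P lag: d = Δt · v_P v_S / (v_P − v_S) = Δt · (6.57·3.45)/(6.57−3.45) ≈ 7.2649·Δt.
So d_NEW = 260.98, d_ELK = 262.79, d_BRK = 38.73 km.
Circle about each station: (x − 88.4)² + (y − 155.8)² = 260.98²; (x − 98.6)² + (y + 95.1)² = 262.79²; (x + 139.4)² + (y + 15.7)² = 38.73².
Subtracting pairs of circle equations eliminates x²+y² and gives linear equations (the radical axes):
20.4 x − 501.8 y = -14270.25
-455.6 x − 343.0 y = 54201.20
Solving the 2×2 system: x ≈ -136.2, y ≈ 22.9 km.

x ≈ -136.2 km, y ≈ 22.9 km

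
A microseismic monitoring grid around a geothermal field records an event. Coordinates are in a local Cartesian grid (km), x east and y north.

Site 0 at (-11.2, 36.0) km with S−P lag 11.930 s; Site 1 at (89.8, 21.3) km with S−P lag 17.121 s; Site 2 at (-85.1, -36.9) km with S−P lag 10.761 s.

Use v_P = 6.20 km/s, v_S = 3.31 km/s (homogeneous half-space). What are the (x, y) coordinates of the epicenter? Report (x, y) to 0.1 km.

(-9.6, -48.7)

Distance from S−P lag: d = Δt · v_P v_S / (v_P − v_S) = Δt · (6.20·3.31)/(6.20−3.31) ≈ 7.1010·Δt.
So d_Site 0 = 84.72, d_Site 1 = 121.58, d_Site 2 = 76.41 km.
Circle about each station: (x + 11.2)² + (y − 36.0)² = 84.72²; (x − 89.8)² + (y − 21.3)² = 121.58²; (x + 85.1)² + (y + 36.9)² = 76.41².
Subtracting the Site 0 equation from the Site 1 and Site 2 equations removes the quadratic terms:
202.0 x − 29.4 y = -507.93
-147.8 x − 145.8 y = 8521.17
Solving the 2×2 system: x ≈ -9.6, y ≈ -48.7 km.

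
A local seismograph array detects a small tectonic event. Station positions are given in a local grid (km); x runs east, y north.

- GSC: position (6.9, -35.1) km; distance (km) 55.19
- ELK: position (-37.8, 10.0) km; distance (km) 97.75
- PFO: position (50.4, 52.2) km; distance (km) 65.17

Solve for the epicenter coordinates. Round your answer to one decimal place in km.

Circle about each station: (x − 6.9)² + (y + 35.1)² = 55.19²; (x + 37.8)² + (y − 10.0)² = 97.75²; (x − 50.4)² + (y − 52.2)² = 65.17².
Subtracting pairs of circle equations eliminates x²+y² and gives linear equations (the radical axes):
-89.4 x + 90.2 y = -6259.91
87.0 x + 174.6 y = 2784.19
Solving the 2×2 system: x ≈ 57.3, y ≈ -12.6 km.

x ≈ 57.3 km, y ≈ -12.6 km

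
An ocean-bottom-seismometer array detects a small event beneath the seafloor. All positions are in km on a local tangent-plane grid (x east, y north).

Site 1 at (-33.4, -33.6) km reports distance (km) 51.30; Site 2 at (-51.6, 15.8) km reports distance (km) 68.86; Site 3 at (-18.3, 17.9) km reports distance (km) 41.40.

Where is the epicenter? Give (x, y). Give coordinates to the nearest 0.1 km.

x ≈ 12.2 km, y ≈ -10.1 km

Circle about each station: (x + 33.4)² + (y + 33.6)² = 51.30²; (x + 51.6)² + (y − 15.8)² = 68.86²; (x + 18.3)² + (y − 17.9)² = 41.40².
Subtracting the Site 1 equation from the Site 2 and Site 3 equations removes the quadratic terms:
-36.4 x + 98.8 y = -1442.33
30.2 x + 103.0 y = -671.49
Solving the 2×2 system: x ≈ 12.2, y ≈ -10.1 km.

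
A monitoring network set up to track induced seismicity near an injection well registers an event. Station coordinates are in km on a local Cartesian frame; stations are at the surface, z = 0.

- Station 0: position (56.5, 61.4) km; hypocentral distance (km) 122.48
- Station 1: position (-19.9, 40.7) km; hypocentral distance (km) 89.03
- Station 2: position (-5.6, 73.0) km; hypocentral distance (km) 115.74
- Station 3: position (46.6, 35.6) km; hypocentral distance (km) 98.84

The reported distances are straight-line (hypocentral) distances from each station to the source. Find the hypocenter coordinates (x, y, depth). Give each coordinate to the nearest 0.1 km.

x ≈ -5.8 km, y ≈ -30.9 km, depth ≈ 51.0 km

Each station gives a sphere (x−x_i)² + (y−y_i)² + z² = d_i² (stations at z=0).
Subtracting the Station 0 sphere from Station 1 and Station 2: z² cancels, leaving linear equations in x and y:
-152.8 x − 41.4 y = 2165.30
-124.2 x + 23.2 y = 3.75
Solving: x ≈ -5.801, y ≈ -30.892 km (keep extra digits for the depth step; rounded: -5.8, -30.9).
Then from the Station 0 sphere: z² = 122.48² − (x − 56.5)² − (y − 61.4)² with x = -5.801, y = -30.892, so z ≈ 51.011 ≈ 51.0 km.
Check against Station 3 (with the unrounded solution): distance 98.84 ≈ 98.84 km. ✓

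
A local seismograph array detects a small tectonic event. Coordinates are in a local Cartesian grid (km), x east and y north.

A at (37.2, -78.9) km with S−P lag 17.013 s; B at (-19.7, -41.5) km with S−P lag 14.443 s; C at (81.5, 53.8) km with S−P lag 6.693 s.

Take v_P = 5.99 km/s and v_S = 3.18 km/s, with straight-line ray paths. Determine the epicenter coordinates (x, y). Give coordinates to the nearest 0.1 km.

Distance from S−P lag: d = Δt · v_P v_S / (v_P − v_S) = Δt · (5.99·3.18)/(5.99−3.18) ≈ 6.7787·Δt.
So d_A = 115.33, d_B = 97.91, d_C = 45.37 km.
Circle about each station: (x − 37.2)² + (y + 78.9)² = 115.33²; (x + 19.7)² + (y + 41.5)² = 97.91²; (x − 81.5)² + (y − 53.8)² = 45.37².
Subtracting pairs of circle equations eliminates x²+y² and gives linear equations (the radical axes):
-113.8 x + 74.8 y = -1784.07
88.6 x + 265.4 y = 13170.21
Solving the 2×2 system: x ≈ 39.6, y ≈ 36.4 km.

39.6 km east, 36.4 km north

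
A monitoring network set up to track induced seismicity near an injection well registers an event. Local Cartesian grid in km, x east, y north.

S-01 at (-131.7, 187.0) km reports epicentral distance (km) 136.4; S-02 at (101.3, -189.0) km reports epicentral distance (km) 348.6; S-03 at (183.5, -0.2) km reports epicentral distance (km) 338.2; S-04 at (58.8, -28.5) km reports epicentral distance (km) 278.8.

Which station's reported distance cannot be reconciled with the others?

S-04

Solve using three stations at a time. Using S-01, S-02, S-03 (subtract circle equations pairwise → linear system) gives (x, y) ≈ (-150.7, 51.9).
Distances from that point to each station vs reported:
  S-01: calculated 136.4 vs reported 136.4 → residual 0.0 km
  S-02: calculated 348.6 vs reported 348.6 → residual 0.0 km
  S-03: calculated 338.2 vs reported 338.2 → residual 0.0 km
  S-04: calculated 224.4 vs reported 278.8 → residual 54.4 km
S-01, S-02, S-03 are mutually consistent (residuals ≈ 0); S-04 is off by 54.4 km.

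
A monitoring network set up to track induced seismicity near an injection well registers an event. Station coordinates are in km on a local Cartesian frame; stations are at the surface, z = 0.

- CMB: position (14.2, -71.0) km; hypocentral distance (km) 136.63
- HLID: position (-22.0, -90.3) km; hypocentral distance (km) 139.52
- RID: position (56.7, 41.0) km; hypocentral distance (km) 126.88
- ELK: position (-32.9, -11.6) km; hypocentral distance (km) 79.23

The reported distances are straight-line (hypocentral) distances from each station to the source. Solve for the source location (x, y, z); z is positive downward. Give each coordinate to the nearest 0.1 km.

Each station gives a sphere (x−x_i)² + (y−y_i)² + z² = d_i² (stations at z=0).
Subtracting the CMB sphere from HLID and RID: z² cancels, leaving linear equations in x and y:
-72.4 x − 38.6 y = 2597.38
85.0 x + 224.0 y = 2222.47
Solving: x ≈ -51.606, y ≈ 29.504 km (keep extra digits for the depth step; rounded: -51.6, 29.5).
Then from the CMB sphere: z² = 136.63² − (x − 14.2)² − (y + 71.0)² with x = -51.606, y = 29.504, so z ≈ 65.087 ≈ 65.1 km.
Check against ELK (with the unrounded solution): distance 79.22 ≈ 79.23 km. ✓

(-51.6, 29.5, 65.1)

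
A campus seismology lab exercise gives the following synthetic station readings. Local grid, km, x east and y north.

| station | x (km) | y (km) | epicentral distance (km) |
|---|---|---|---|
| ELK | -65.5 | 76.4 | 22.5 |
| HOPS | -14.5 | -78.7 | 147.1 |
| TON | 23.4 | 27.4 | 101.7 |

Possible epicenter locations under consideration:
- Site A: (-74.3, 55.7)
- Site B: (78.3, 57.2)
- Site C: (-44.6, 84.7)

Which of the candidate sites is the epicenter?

Site A

For each candidate, compare |candidate − station| to the reported distance:
Site A: residuals ELK 0.0, HOPS 0.0, TON 0.0 → max 0.0 km
Site B: residuals ELK 122.6, HOPS 17.5, TON 39.2 → max 122.6 km
Site C: residuals ELK 0.0, HOPS 19.0, TON 12.8 → max 19.0 km
Only Site A has all residuals ≈ 0.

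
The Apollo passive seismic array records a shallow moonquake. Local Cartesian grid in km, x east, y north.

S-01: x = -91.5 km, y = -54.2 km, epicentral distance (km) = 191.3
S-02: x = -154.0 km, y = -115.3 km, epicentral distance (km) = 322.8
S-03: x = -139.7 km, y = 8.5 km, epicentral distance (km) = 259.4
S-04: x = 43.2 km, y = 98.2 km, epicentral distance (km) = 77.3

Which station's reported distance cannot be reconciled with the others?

Solve using three stations at a time. Using S-02, S-03, S-04 (subtract circle equations pairwise → linear system) gives (x, y) ≈ (113.3, 65.6).
Distances from that point to each station vs reported:
  S-01: calculated 237.3 vs reported 191.3 → residual 46.0 km
  S-02: calculated 322.8 vs reported 322.8 → residual 0.0 km
  S-03: calculated 259.4 vs reported 259.4 → residual 0.0 km
  S-04: calculated 77.3 vs reported 77.3 → residual 0.0 km
S-02, S-03, S-04 are mutually consistent (residuals ≈ 0); S-01 is off by 46.0 km.

S-01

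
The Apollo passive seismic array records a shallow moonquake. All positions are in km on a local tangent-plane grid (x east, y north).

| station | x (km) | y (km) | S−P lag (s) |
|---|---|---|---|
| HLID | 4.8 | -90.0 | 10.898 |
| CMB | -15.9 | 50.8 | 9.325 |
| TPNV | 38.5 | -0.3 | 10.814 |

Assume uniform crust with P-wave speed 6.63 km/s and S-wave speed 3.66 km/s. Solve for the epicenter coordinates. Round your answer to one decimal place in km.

Distance from S−P lag: d = Δt · v_P v_S / (v_P − v_S) = Δt · (6.63·3.66)/(6.63−3.66) ≈ 8.1703·Δt.
So d_HLID = 89.04, d_CMB = 76.19, d_TPNV = 88.35 km.
Circle about each station: (x − 4.8)² + (y + 90.0)² = 89.04²; (x + 15.9)² + (y − 50.8)² = 76.19²; (x − 38.5)² + (y + 0.3)² = 88.35².
Subtracting the HLID equation from the CMB and TPNV equations removes the quadratic terms:
-41.4 x + 281.6 y = -3166.38
67.4 x + 179.4 y = -6518.30
Solving the 2×2 system: x ≈ -48.0, y ≈ -18.3 km.

-48.0 km east, -18.3 km north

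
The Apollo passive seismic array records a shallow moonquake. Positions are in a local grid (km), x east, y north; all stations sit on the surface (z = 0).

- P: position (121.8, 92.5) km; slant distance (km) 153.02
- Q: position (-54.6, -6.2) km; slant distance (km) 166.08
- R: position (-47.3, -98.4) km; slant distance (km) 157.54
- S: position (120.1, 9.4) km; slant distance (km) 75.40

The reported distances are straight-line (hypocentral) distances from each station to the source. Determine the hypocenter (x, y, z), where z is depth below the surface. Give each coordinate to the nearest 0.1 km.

Each station gives a sphere (x−x_i)² + (y−y_i)² + z² = d_i² (stations at z=0).
Subtracting the P sphere from Q and R: z² cancels, leaving linear equations in x and y:
-352.8 x − 197.4 y = -24539.34
-338.2 x − 381.8 y = -12875.37
Solving: x ≈ 100.496, y ≈ -55.297 km (keep extra digits for the depth step; rounded: 100.5, -55.3).
Then from the P sphere: z² = 153.02² − (x − 121.8)² − (y − 92.5)² with x = 100.496, y = -55.297, so z ≈ 33.426 ≈ 33.4 km.

(100.5, -55.3, 33.4)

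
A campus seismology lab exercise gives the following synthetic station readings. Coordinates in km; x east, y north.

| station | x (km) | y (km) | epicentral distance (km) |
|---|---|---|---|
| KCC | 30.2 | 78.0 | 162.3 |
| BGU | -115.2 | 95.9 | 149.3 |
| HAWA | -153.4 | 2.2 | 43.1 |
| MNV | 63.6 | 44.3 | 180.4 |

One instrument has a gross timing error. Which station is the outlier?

BGU

Solve using three stations at a time. Using KCC, HAWA, MNV (subtract circle equations pairwise → linear system) gives (x, y) ≈ (-110.5, -2.9).
Distances from that point to each station vs reported:
  KCC: calculated 162.3 vs reported 162.3 → residual 0.0 km
  BGU: calculated 98.9 vs reported 149.3 → residual 50.4 km
  HAWA: calculated 43.2 vs reported 43.1 → residual 0.1 km
  MNV: calculated 180.4 vs reported 180.4 → residual 0.0 km
KCC, HAWA, MNV are mutually consistent (residuals ≈ 0); BGU is off by 50.4 km.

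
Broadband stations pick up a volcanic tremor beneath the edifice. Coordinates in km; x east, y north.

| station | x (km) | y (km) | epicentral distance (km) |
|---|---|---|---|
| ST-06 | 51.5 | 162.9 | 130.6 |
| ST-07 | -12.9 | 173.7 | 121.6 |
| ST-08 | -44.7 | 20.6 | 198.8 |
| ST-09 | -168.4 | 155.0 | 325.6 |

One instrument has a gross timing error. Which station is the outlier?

Solve using three stations at a time. Using ST-06, ST-08, ST-09 (subtract circle equations pairwise → linear system) gives (x, y) ≈ (146.9, 73.7).
Distances from that point to each station vs reported:
  ST-06: calculated 130.6 vs reported 130.6 → residual 0.0 km
  ST-07: calculated 188.5 vs reported 121.6 → residual 66.9 km
  ST-08: calculated 198.8 vs reported 198.8 → residual 0.0 km
  ST-09: calculated 325.6 vs reported 325.6 → residual 0.0 km
ST-06, ST-08, ST-09 are mutually consistent (residuals ≈ 0); ST-07 is off by 66.9 km.

ST-07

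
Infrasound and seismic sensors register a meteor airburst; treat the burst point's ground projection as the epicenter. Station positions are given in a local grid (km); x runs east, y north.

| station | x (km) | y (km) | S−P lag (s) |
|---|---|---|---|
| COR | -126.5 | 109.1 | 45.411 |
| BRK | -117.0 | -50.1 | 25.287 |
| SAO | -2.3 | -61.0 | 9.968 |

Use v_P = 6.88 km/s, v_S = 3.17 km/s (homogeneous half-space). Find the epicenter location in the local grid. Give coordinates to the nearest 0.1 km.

Distance from S−P lag: d = Δt · v_P v_S / (v_P − v_S) = Δt · (6.88·3.17)/(6.88−3.17) ≈ 5.8786·Δt.
So d_COR = 266.95, d_BRK = 148.65, d_SAO = 58.60 km.
Circle about each station: (x + 126.5)² + (y − 109.1)² = 266.95²; (x + 117.0)² + (y + 50.1)² = 148.65²; (x + 2.3)² + (y + 61.0)² = 58.60².
Subtracting pairs of circle equations eliminates x²+y² and gives linear equations (the radical axes):
19.0 x − 318.4 y = 37459.43
248.4 x − 340.2 y = 43649.57
Solving the 2×2 system: x ≈ 15.9, y ≈ -116.7 km.
Check against COR (with the unrounded x, y): √((x + 126.5)²+(y − 109.1)²) = 266.95 ≈ 266.95 km. ✓

x ≈ 15.9 km, y ≈ -116.7 km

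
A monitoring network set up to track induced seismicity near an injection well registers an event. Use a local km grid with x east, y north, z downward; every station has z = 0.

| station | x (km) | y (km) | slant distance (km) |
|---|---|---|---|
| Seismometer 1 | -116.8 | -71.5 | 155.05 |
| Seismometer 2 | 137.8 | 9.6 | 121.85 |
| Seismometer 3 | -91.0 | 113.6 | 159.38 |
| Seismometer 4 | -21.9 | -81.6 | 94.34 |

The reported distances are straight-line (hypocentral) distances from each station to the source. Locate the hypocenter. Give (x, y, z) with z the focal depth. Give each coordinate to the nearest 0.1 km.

Each station gives a sphere (x−x_i)² + (y−y_i)² + z² = d_i² (stations at z=0).
Subtracting the Seismometer 1 sphere from Seismometer 2 and Seismometer 3: z² cancels, leaving linear equations in x and y:
509.2 x + 162.2 y = 9519.59
51.6 x + 370.2 y = 1069.99
Solving: x ≈ 18.600, y ≈ 0.298 km (keep extra digits for the depth step; rounded: 18.6, 0.3).
Then from the Seismometer 1 sphere: z² = 155.05² − (x + 116.8)² − (y + 71.5)² with x = 18.600, y = 0.298, so z ≈ 23.503 ≈ 23.5 km.
Check against Seismometer 4 (with the unrounded solution): distance 94.34 ≈ 94.34 km. ✓

x ≈ 18.6 km, y ≈ 0.3 km, depth ≈ 23.5 km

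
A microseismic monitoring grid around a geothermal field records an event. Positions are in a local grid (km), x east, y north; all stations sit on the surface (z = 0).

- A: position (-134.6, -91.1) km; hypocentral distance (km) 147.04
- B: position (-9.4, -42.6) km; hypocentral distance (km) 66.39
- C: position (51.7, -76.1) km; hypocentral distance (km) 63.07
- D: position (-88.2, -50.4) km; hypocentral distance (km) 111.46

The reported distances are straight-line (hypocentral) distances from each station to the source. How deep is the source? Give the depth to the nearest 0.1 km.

Each station gives a sphere (x−x_i)² + (y−y_i)² + z² = d_i² (stations at z=0).
Subtracting the A sphere from B and C: z² cancels, leaving linear equations in x and y:
250.4 x + 97.0 y = -7300.12
372.6 x + 30.0 y = -309.33
Solving: x ≈ 6.601, y ≈ -92.300 km (keep extra digits for the depth step; rounded: 6.6, -92.3).
Then from the A sphere: z² = 147.04² − (x + 134.6)² − (y + 91.1)² with x = 6.601, y = -92.300, so z ≈ 41.007 ≈ 41.0 km.
Check against D (with the unrounded solution): distance 111.46 ≈ 111.46 km. ✓

depth ≈ 41.0 km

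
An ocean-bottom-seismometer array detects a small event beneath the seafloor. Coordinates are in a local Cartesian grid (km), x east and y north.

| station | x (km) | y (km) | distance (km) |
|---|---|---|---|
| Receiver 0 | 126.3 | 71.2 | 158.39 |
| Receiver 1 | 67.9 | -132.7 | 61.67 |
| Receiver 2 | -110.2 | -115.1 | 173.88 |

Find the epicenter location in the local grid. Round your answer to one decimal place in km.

Circle about each station: (x − 126.3)² + (y − 71.2)² = 158.39²; (x − 67.9)² + (y + 132.7)² = 61.67²; (x + 110.2)² + (y + 115.1)² = 173.88².
Subtracting the Receiver 0 equation from the Receiver 1 and Receiver 2 equations removes the quadratic terms:
-116.8 x − 407.8 y = 22482.77
-473.0 x − 372.6 y = -775.94
Solving the 2×2 system: x ≈ 58.2, y ≈ -71.8 km.
Check against Receiver 0 (with the unrounded x, y): √((x − 126.3)²+(y − 71.2)²) = 158.39 ≈ 158.39 km. ✓

x ≈ 58.2 km, y ≈ -71.8 km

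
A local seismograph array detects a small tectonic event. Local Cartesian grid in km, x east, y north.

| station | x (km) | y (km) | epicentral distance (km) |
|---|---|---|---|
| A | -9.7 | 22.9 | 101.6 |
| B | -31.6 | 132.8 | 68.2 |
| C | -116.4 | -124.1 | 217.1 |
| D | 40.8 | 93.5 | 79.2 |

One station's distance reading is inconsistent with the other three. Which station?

Solve using three stations at a time. Using A, B, C (subtract circle equations pairwise → linear system) gives (x, y) ≈ (-85.3, 90.8).
Distances from that point to each station vs reported:
  A: calculated 101.6 vs reported 101.6 → residual 0.0 km
  B: calculated 68.2 vs reported 68.2 → residual 0.0 km
  C: calculated 217.1 vs reported 217.1 → residual 0.0 km
  D: calculated 126.1 vs reported 79.2 → residual 46.9 km
A, B, C are mutually consistent (residuals ≈ 0); D is off by 46.9 km.

D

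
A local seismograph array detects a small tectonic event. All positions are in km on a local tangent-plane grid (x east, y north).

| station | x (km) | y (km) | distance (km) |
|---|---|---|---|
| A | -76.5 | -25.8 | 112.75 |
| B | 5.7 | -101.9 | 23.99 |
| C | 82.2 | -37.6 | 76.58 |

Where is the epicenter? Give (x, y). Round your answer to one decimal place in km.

x ≈ 20.6 km, y ≈ -83.1 km

Circle about each station: (x + 76.5)² + (y + 25.8)² = 112.75²; (x − 5.7)² + (y + 101.9)² = 23.99²; (x − 82.2)² + (y + 37.6)² = 76.58².
Subtracting pairs of circle equations eliminates x²+y² and gives linear equations (the radical axes):
164.4 x − 152.2 y = 16035.25
317.4 x − 23.6 y = 8500.78
Solving the 2×2 system: x ≈ 20.6, y ≈ -83.1 km.
Check against A (with the unrounded x, y): √((x + 76.5)²+(y + 25.8)²) = 112.75 ≈ 112.75 km. ✓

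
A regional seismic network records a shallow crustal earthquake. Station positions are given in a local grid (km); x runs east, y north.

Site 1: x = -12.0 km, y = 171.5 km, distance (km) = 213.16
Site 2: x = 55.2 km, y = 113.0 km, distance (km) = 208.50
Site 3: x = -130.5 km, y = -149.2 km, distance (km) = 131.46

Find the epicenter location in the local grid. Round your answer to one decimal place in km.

Circle about each station: (x + 12.0)² + (y − 171.5)² = 213.16²; (x − 55.2)² + (y − 113.0)² = 208.50²; (x + 130.5)² + (y + 149.2)² = 131.46².
Subtracting pairs of circle equations eliminates x²+y² and gives linear equations (the radical axes):
134.4 x − 117.0 y = -11775.27
-237.0 x − 641.4 y = 37890.09
Solving the 2×2 system: x ≈ -105.2, y ≈ -20.2 km.

(-105.2, -20.2)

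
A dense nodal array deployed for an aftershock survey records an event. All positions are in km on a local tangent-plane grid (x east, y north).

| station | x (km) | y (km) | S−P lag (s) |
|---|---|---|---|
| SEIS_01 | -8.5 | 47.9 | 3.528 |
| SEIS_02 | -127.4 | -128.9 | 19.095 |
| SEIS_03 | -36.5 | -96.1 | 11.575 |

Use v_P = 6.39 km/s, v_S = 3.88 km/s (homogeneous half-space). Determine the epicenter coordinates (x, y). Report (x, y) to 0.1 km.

-3.6 km east, 13.4 km north

Distance from S−P lag: d = Δt · v_P v_S / (v_P − v_S) = Δt · (6.39·3.88)/(6.39−3.88) ≈ 9.8778·Δt.
So d_SEIS_01 = 34.85, d_SEIS_02 = 188.62, d_SEIS_03 = 114.34 km.
Circle about each station: (x + 8.5)² + (y − 47.9)² = 34.85²; (x + 127.4)² + (y + 128.9)² = 188.62²; (x + 36.5)² + (y + 96.1)² = 114.34².
Subtracting the SEIS_01 equation from the SEIS_02 and SEIS_03 equations removes the quadratic terms:
-237.8 x − 353.6 y = -3883.67
-56.0 x − 288.0 y = -3658.31
Solving the 2×2 system: x ≈ -3.6, y ≈ 13.4 km.
Check against SEIS_01 (with the unrounded x, y): √((x + 8.5)²+(y − 47.9)²) = 34.85 ≈ 34.85 km. ✓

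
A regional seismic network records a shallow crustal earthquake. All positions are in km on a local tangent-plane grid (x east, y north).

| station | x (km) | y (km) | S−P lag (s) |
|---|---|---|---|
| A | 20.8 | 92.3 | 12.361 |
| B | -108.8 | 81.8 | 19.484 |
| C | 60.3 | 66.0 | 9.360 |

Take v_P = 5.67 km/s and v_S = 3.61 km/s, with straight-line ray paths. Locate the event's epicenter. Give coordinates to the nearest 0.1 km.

x ≈ 51.6 km, y ≈ -26.6 km

Distance from S−P lag: d = Δt · v_P v_S / (v_P − v_S) = Δt · (5.67·3.61)/(5.67−3.61) ≈ 9.9363·Δt.
So d_A = 122.82, d_B = 193.60, d_C = 93.00 km.
Circle about each station: (x − 20.8)² + (y − 92.3)² = 122.82²; (x + 108.8)² + (y − 81.8)² = 193.60²; (x − 60.3)² + (y − 66.0)² = 93.00².
Subtracting the A equation from the B and C equations removes the quadratic terms:
-259.2 x − 21.0 y = -12819.46
79.0 x − 52.6 y = 5475.91
Solving the 2×2 system: x ≈ 51.6, y ≈ -26.6 km.
Check against A (with the unrounded x, y): √((x − 20.8)²+(y − 92.3)²) = 122.82 ≈ 122.82 km. ✓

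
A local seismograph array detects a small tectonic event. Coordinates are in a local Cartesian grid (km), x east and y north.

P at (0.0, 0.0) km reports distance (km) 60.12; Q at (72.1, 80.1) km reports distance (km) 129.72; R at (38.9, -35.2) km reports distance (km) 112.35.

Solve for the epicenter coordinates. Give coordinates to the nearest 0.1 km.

(-49.3, 34.4)

Circle about each station: x² + y² = 60.12²; (x − 72.1)² + (y − 80.1)² = 129.72²; (x − 38.9)² + (y + 35.2)² = 112.35².
Subtracting the P equation from the Q and R equations removes the quadratic terms:
144.2 x + 160.2 y = -1598.44
77.8 x − 70.4 y = -6255.86
Solving the 2×2 system: x ≈ -49.3, y ≈ 34.4 km.
Check against P (with the unrounded x, y): √(x²+y²) = 60.10 ≈ 60.12 km. ✓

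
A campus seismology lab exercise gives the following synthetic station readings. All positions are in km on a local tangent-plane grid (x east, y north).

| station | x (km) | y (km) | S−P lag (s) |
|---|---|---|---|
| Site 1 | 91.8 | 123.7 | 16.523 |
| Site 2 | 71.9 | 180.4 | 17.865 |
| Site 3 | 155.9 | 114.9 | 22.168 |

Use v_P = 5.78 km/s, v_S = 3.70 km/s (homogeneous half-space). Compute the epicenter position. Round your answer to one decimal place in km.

Distance from S−P lag: d = Δt · v_P v_S / (v_P − v_S) = Δt · (5.78·3.70)/(5.78−3.70) ≈ 10.2817·Δt.
So d_Site 1 = 169.89, d_Site 2 = 183.68, d_Site 3 = 227.93 km.
Circle about each station: (x − 91.8)² + (y − 123.7)² = 169.89²; (x − 71.9)² + (y − 180.4)² = 183.68²; (x − 155.9)² + (y − 114.9)² = 227.93².
Subtracting the Site 1 equation from the Site 2 and Site 3 equations removes the quadratic terms:
-39.8 x + 113.4 y = 9109.11
128.2 x − 17.6 y = -9311.58
Solving the 2×2 system: x ≈ -64.7, y ≈ 57.6 km.

-64.7 km east, 57.6 km north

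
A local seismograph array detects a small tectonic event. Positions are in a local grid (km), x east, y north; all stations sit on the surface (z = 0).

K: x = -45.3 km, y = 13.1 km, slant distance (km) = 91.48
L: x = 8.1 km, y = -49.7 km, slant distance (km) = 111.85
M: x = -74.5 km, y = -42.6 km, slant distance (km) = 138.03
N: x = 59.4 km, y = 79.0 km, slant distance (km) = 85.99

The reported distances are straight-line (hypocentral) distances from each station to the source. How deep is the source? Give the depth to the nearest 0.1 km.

z ≈ 63.2 km

Each station gives a sphere (x−x_i)² + (y−y_i)² + z² = d_i² (stations at z=0).
Subtracting the K sphere from L and M: z² cancels, leaving linear equations in x and y:
106.8 x − 125.6 y = -3829.83
-58.4 x − 111.4 y = -5542.38
Solving: x ≈ 14.012, y ≈ 42.407 km (keep extra digits for the depth step; rounded: 14.0, 42.4).
Then from the K sphere: z² = 91.48² − (x + 45.3)² − (y − 13.1)² with x = 14.012, y = 42.407, so z ≈ 63.181 ≈ 63.2 km.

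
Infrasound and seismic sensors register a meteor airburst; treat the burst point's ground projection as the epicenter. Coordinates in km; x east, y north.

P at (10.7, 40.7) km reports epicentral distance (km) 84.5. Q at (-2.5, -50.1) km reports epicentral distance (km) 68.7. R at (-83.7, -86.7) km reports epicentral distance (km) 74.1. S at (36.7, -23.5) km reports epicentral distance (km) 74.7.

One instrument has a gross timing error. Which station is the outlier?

Solve using three stations at a time. Using P, R, S (subtract circle equations pairwise → linear system) gives (x, y) ≈ (-37.8, -28.5).
Distances from that point to each station vs reported:
  P: calculated 84.5 vs reported 84.5 → residual 0.0 km
  Q: calculated 41.4 vs reported 68.7 → residual 27.3 km
  R: calculated 74.1 vs reported 74.1 → residual 0.0 km
  S: calculated 74.7 vs reported 74.7 → residual 0.0 km
P, R, S are mutually consistent (residuals ≈ 0); Q is off by 27.3 km.

Q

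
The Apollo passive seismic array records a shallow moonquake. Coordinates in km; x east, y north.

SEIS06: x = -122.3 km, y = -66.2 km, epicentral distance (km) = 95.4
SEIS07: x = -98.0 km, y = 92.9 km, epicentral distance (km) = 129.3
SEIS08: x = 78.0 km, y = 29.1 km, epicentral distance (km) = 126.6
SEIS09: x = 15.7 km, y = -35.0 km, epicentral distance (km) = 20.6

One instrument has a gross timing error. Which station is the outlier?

Solve using three stations at a time. Using SEIS06, SEIS07, SEIS08 (subtract circle equations pairwise → linear system) gives (x, y) ≈ (-38.0, -21.6).
Distances from that point to each station vs reported:
  SEIS06: calculated 95.4 vs reported 95.4 → residual 0.0 km
  SEIS07: calculated 129.3 vs reported 129.3 → residual 0.0 km
  SEIS08: calculated 126.6 vs reported 126.6 → residual 0.0 km
  SEIS09: calculated 55.3 vs reported 20.6 → residual 34.7 km
SEIS06, SEIS07, SEIS08 are mutually consistent (residuals ≈ 0); SEIS09 is off by 34.7 km.

SEIS09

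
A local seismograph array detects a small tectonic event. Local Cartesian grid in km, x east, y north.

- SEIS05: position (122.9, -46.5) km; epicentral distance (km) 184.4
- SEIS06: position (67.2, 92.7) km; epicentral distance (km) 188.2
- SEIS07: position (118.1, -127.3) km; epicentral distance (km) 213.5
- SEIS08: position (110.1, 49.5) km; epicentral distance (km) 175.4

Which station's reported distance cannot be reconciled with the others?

SEIS06

Solve using three stations at a time. Using SEIS05, SEIS07, SEIS08 (subtract circle equations pairwise → linear system) gives (x, y) ≈ (-56.7, -4.7).
Distances from that point to each station vs reported:
  SEIS05: calculated 184.4 vs reported 184.4 → residual 0.0 km
  SEIS06: calculated 157.6 vs reported 188.2 → residual 30.6 km
  SEIS07: calculated 213.5 vs reported 213.5 → residual 0.0 km
  SEIS08: calculated 175.4 vs reported 175.4 → residual 0.0 km
SEIS05, SEIS07, SEIS08 are mutually consistent (residuals ≈ 0); SEIS06 is off by 30.6 km.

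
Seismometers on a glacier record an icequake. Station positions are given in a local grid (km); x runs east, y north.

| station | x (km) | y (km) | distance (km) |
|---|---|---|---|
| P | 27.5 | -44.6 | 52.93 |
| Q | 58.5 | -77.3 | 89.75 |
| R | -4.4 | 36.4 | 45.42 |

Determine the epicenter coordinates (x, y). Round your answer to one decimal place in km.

Circle about each station: (x − 27.5)² + (y + 44.6)² = 52.93²; (x − 58.5)² + (y + 77.3)² = 89.75²; (x + 4.4)² + (y − 36.4)² = 45.42².
Subtracting pairs of circle equations eliminates x²+y² and gives linear equations (the radical axes):
62.0 x − 65.4 y = 1398.65
-63.8 x + 162.0 y = -662.48
Solving the 2×2 system: x ≈ 31.2, y ≈ 8.2 km.
Check against P (with the unrounded x, y): √((x − 27.5)²+(y + 44.6)²) = 52.93 ≈ 52.93 km. ✓

(31.2, 8.2)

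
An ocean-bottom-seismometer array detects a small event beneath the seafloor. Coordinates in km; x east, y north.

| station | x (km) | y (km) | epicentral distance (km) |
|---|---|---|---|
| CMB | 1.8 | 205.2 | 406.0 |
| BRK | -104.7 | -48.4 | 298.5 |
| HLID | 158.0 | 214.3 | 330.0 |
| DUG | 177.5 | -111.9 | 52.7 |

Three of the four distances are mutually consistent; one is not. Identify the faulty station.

Solve using three stations at a time. Using CMB, BRK, DUG (subtract circle equations pairwise → linear system) gives (x, y) ≈ (170.5, -164.1).
Distances from that point to each station vs reported:
  CMB: calculated 406.0 vs reported 406.0 → residual 0.0 km
  BRK: calculated 298.5 vs reported 298.5 → residual 0.0 km
  HLID: calculated 378.6 vs reported 330.0 → residual 48.6 km
  DUG: calculated 52.7 vs reported 52.7 → residual 0.0 km
CMB, BRK, DUG are mutually consistent (residuals ≈ 0); HLID is off by 48.6 km.

HLID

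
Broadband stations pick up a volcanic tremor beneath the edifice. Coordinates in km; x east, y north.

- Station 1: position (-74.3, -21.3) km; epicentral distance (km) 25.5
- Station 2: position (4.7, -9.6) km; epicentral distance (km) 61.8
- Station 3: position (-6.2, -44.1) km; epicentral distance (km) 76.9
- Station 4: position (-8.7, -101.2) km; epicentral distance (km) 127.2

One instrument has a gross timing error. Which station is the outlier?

Solve using three stations at a time. Using Station 2, Station 3, Station 4 (subtract circle equations pairwise → linear system) gives (x, y) ≈ (-50.2, 19.1).
Distances from that point to each station vs reported:
  Station 1: calculated 47.1 vs reported 25.5 → residual 21.6 km
  Station 2: calculated 61.9 vs reported 61.8 → residual 0.1 km
  Station 3: calculated 77.0 vs reported 76.9 → residual 0.1 km
  Station 4: calculated 127.3 vs reported 127.2 → residual 0.1 km
Station 2, Station 3, Station 4 are mutually consistent (residuals ≈ 0); Station 1 is off by 21.6 km.

Station 1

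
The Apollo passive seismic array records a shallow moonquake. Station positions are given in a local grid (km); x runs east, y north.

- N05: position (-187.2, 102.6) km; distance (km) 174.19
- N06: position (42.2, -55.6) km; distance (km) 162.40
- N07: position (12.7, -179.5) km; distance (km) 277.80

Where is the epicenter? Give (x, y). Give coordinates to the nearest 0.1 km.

(-13.1, 97.1)

Circle about each station: (x + 187.2)² + (y − 102.6)² = 174.19²; (x − 42.2)² + (y + 55.6)² = 162.40²; (x − 12.7)² + (y + 179.5)² = 277.80².
Subtracting pairs of circle equations eliminates x²+y² and gives linear equations (the radical axes):
458.8 x − 316.4 y = -36730.00
399.8 x − 564.2 y = -60019.74
Solving the 2×2 system: x ≈ -13.1, y ≈ 97.1 km.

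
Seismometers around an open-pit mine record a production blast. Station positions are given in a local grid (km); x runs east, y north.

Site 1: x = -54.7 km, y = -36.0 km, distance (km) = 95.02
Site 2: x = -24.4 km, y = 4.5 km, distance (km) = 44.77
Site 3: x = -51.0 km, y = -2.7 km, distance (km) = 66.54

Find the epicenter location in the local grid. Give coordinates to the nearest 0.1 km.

x ≈ -3.9 km, y ≈ 44.3 km

Circle about each station: (x + 54.7)² + (y + 36.0)² = 95.02²; (x + 24.4)² + (y − 4.5)² = 44.77²; (x + 51.0)² + (y + 2.7)² = 66.54².
Subtracting the Site 1 equation from the Site 2 and Site 3 equations removes the quadratic terms:
60.6 x + 81.0 y = 3351.97
7.4 x + 66.6 y = 2921.43
Solving the 2×2 system: x ≈ -3.9, y ≈ 44.3 km.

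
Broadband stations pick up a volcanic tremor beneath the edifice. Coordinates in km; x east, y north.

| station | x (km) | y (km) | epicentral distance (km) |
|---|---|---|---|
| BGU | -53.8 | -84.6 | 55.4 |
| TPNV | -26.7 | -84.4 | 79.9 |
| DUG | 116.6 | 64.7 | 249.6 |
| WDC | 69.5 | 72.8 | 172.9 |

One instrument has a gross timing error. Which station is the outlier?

Solve using three stations at a time. Using BGU, TPNV, DUG (subtract circle equations pairwise → linear system) gives (x, y) ≈ (-101.6, -56.5).
Distances from that point to each station vs reported:
  BGU: calculated 55.5 vs reported 55.4 → residual 0.1 km
  TPNV: calculated 79.9 vs reported 79.9 → residual 0.0 km
  DUG: calculated 249.6 vs reported 249.6 → residual 0.0 km
  WDC: calculated 214.5 vs reported 172.9 → residual 41.6 km
BGU, TPNV, DUG are mutually consistent (residuals ≈ 0); WDC is off by 41.6 km.

WDC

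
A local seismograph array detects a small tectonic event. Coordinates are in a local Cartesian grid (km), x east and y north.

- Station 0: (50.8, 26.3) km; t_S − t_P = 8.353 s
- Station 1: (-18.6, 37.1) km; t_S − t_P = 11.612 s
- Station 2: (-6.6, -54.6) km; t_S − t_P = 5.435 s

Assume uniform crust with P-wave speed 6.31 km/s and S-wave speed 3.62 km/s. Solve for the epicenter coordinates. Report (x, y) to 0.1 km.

Distance from S−P lag: d = Δt · v_P v_S / (v_P − v_S) = Δt · (6.31·3.62)/(6.31−3.62) ≈ 8.4915·Δt.
So d_Station 0 = 70.93, d_Station 1 = 98.60, d_Station 2 = 46.15 km.
Circle about each station: (x − 50.8)² + (y − 26.3)² = 70.93²; (x + 18.6)² + (y − 37.1)² = 98.60²; (x + 6.6)² + (y + 54.6)² = 46.15².
Subtracting the Station 0 equation from the Station 1 and Station 2 equations removes the quadratic terms:
-138.8 x + 21.6 y = -6240.86
-114.8 x − 161.8 y = 2653.63
Solving the 2×2 system: x ≈ 38.2, y ≈ -43.5 km.

(38.2, -43.5)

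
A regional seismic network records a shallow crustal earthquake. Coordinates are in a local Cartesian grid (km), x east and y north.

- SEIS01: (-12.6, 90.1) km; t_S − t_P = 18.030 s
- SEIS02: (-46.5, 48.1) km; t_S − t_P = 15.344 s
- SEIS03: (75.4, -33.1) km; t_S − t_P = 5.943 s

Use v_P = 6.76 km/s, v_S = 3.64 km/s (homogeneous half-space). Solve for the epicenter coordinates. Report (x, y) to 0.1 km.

x ≈ 30.2 km, y ≈ -45.5 km

Distance from S−P lag: d = Δt · v_P v_S / (v_P − v_S) = Δt · (6.76·3.64)/(6.76−3.64) ≈ 7.8867·Δt.
So d_SEIS01 = 142.20, d_SEIS02 = 121.01, d_SEIS03 = 46.87 km.
Circle about each station: (x + 12.6)² + (y − 90.1)² = 142.20²; (x + 46.5)² + (y − 48.1)² = 121.01²; (x − 75.4)² + (y + 33.1)² = 46.87².
Subtracting the SEIS01 equation from the SEIS02 and SEIS03 equations removes the quadratic terms:
-67.8 x − 84.0 y = 1776.51
176.0 x − 246.4 y = 16528.04
Solving the 2×2 system: x ≈ 30.2, y ≈ -45.5 km.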